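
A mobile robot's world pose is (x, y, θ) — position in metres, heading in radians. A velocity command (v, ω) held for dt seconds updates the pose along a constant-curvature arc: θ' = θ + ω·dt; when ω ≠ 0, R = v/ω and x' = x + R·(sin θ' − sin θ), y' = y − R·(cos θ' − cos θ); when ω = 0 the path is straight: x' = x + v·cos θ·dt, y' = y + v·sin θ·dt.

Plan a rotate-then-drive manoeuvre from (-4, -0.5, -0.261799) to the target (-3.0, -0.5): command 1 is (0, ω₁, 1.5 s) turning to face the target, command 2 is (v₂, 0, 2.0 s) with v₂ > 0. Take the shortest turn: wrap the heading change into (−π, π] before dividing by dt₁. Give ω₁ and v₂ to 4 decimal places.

ω₁ = 0.1745, v₂ = 0.5000

heading to target = atan2(-0.5−-0.5, -3−-4) = 0.0000
Δθ = wrap(0.0000 − -0.2618) = 0.2618; ω₁ = Δθ/dt₁ = 0.1745
distance = √((-3−-4)² + (-0.5−-0.5)²) = 1.0000; v₂ = distance/dt₂ = 0.5000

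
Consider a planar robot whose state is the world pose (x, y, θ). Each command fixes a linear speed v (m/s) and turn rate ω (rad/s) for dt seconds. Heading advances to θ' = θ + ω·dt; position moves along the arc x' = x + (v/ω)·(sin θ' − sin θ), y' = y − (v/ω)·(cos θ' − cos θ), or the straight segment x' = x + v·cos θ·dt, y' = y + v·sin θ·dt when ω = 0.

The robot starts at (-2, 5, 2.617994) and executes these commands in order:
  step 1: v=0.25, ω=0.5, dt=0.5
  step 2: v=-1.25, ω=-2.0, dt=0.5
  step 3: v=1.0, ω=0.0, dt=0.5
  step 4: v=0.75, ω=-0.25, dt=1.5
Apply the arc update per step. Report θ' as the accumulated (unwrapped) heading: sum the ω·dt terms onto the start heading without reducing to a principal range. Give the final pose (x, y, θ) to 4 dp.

(-1.9550, 6.2194, 1.4930)

step 1: θ'=2.8680 (R=0.5000) → pose (-2.1149, 5.0484, 2.8680)
step 2: θ'=1.8680 (R=0.6250) → pose (-1.6862, 4.6297, 1.8680)
step 3: θ'=1.8680 (straight) → pose (-1.8326, 5.1077, 1.8680)
step 4: θ'=1.4930 (R=-3.0000) → pose (-1.9550, 6.2194, 1.4930)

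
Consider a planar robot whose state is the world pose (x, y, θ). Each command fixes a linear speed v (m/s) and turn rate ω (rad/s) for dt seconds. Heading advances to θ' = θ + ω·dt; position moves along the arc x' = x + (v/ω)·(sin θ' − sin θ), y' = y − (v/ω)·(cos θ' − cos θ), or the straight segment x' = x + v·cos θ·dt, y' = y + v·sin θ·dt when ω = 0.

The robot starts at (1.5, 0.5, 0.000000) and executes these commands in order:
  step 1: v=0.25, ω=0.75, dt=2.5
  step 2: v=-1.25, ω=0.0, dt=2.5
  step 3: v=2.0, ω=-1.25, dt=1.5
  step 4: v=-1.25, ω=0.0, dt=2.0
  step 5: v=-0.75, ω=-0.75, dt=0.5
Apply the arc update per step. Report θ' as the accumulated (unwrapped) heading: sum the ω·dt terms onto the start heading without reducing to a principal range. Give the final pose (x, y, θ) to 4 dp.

step 1: θ'=1.8750 (R=0.3333) → pose (1.8180, 0.9332, 1.8750)
step 2: θ'=1.8750 (straight) → pose (2.7541, -2.0483, 1.8750)
step 3: θ'=0.0000 (R=-1.6000) → pose (4.2806, 0.0309, 0.0000)
step 4: θ'=0.0000 (straight) → pose (1.7806, 0.0309, 0.0000)
step 5: θ'=-0.3750 (R=1.0000) → pose (1.4143, 0.1004, -0.3750)

(1.4143, 0.1004, -0.3750)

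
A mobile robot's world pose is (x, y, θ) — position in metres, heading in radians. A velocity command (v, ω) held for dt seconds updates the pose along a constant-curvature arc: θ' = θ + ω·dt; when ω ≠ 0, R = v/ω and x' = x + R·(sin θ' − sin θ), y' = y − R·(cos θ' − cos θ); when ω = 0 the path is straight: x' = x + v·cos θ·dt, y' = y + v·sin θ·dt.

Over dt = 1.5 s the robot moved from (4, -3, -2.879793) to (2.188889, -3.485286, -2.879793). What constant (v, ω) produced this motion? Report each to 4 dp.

v = 1.2500, ω = 0.0000

Δθ = -2.879793 − -2.879793 = 0.000000
ω = Δθ/dt = 0.000000/1.5 = 0.0000
ω = 0 → v = (Δx·cos θ + Δy·sin θ)/dt = 1.2500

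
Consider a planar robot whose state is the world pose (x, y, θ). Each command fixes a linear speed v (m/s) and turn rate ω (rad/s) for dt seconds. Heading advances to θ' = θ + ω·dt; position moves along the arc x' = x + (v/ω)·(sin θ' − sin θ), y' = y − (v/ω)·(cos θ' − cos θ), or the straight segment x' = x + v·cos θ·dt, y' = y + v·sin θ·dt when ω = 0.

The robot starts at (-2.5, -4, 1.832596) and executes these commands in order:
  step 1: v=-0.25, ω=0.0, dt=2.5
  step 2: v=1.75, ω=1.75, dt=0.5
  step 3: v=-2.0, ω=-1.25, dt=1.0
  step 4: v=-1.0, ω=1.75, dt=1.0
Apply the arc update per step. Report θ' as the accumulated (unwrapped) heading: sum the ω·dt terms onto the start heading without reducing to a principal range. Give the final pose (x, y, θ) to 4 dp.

step 1: θ'=1.8326 (straight) → pose (-2.3382, -4.6037, 1.8326)
step 2: θ'=2.7076 (R=1.0000) → pose (-2.8837, -3.9552, 2.7076)
step 3: θ'=1.4576 (R=1.6000) → pose (-1.9667, -5.5876, 1.4576)
step 4: θ'=3.2076 (R=-0.5714) → pose (-1.3612, -6.2224, 3.2076)

(-1.3612, -6.2224, 3.2076)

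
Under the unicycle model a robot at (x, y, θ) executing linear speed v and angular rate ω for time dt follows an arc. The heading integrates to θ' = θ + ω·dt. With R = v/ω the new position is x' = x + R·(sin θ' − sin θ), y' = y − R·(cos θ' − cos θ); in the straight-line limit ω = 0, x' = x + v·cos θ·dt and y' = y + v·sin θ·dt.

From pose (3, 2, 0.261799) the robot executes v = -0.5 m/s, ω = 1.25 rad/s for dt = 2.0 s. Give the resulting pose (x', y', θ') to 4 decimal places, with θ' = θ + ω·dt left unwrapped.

θ' = 0.2618 + 1.25·2.0 = 2.7618
R = v/ω = -0.5/1.25 = -0.4000
x' = 3 + -0.4000·(sin 2.7618 − sin 0.2618) = 2.9552
y' = 2 − -0.4000·(cos 2.7618 − cos 0.2618) = 1.2421

(2.9552, 1.2421, 2.7618)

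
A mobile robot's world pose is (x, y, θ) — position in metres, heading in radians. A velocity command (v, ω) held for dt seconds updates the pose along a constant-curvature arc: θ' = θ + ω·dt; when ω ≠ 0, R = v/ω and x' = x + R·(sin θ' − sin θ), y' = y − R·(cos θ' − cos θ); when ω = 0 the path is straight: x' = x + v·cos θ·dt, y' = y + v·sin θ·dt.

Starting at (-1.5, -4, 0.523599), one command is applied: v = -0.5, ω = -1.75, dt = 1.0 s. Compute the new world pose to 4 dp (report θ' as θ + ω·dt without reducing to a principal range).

(-1.9118, -3.8490, -1.2264)

θ' = 0.5236 + -1.75·1.0 = -1.2264
R = v/ω = -0.5/-1.75 = 0.2857
x' = -1.5 + 0.2857·(sin -1.2264 − sin 0.5236) = -1.9118
y' = -4 − 0.2857·(cos -1.2264 − cos 0.5236) = -3.8490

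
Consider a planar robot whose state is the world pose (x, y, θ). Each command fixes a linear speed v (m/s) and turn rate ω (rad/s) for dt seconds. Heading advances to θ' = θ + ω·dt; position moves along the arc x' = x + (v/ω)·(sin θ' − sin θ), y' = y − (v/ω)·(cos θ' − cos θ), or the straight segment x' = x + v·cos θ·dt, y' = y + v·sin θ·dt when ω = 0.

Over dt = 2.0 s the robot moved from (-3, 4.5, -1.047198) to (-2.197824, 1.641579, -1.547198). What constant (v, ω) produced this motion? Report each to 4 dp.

v = 1.5000, ω = -0.2500

Δθ = -1.547198 − -1.047198 = -0.500000
ω = Δθ/dt = -0.500000/2.0 = -0.2500
R = −Δy/(cos θ' − cos θ) = -6.0000
v = R·ω = -6.0000·-0.2500 = 1.5000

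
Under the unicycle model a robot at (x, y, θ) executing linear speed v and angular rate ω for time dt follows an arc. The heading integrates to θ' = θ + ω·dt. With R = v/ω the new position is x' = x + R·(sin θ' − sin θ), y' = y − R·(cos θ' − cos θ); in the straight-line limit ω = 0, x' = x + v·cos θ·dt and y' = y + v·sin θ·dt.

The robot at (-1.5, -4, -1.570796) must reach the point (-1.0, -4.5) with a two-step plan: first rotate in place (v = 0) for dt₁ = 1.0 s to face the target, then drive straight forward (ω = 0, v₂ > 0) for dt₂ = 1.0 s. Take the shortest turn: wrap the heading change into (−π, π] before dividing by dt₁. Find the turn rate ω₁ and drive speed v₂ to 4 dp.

heading to target = atan2(-4.5−-4, -1−-1.5) = -0.7854
Δθ = wrap(-0.7854 − -1.5708) = 0.7854; ω₁ = Δθ/dt₁ = 0.7854
distance = √((-1−-1.5)² + (-4.5−-4)²) = 0.7071; v₂ = distance/dt₂ = 0.7071

ω₁ = 0.7854, v₂ = 0.7071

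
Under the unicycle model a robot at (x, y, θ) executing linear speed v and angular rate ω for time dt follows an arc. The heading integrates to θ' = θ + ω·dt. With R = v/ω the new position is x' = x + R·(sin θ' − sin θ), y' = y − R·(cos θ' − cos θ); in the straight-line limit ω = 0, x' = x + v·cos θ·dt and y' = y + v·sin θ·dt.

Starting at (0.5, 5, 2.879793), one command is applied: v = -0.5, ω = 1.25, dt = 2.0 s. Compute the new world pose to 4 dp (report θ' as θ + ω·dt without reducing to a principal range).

(0.9177, 5.6339, 5.3798)

θ' = 2.8798 + 1.25·2.0 = 5.3798
R = v/ω = -0.5/1.25 = -0.4000
x' = 0.5 + -0.4000·(sin 5.3798 − sin 2.8798) = 0.9177
y' = 5 − -0.4000·(cos 5.3798 − cos 2.8798) = 5.6339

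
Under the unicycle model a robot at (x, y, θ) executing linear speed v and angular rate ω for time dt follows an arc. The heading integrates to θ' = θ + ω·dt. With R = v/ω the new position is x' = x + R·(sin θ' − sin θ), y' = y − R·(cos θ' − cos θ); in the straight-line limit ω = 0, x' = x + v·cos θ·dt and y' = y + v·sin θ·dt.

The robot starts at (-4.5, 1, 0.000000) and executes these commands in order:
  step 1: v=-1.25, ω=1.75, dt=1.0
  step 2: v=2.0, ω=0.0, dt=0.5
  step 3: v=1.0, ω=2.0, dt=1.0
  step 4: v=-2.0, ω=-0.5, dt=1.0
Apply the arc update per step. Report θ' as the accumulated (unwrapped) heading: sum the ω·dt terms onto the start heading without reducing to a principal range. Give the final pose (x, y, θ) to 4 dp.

step 1: θ'=1.7500 (R=-0.7143) → pose (-5.2028, 0.1584, 1.7500)
step 2: θ'=1.7500 (straight) → pose (-5.3811, 1.1424, 1.7500)
step 3: θ'=3.7500 (R=0.5000) → pose (-6.1589, 1.4635, 3.7500)
step 4: θ'=3.2500 (R=4.0000) → pose (-4.3054, 2.1578, 3.2500)

(-4.3054, 2.1578, 3.2500)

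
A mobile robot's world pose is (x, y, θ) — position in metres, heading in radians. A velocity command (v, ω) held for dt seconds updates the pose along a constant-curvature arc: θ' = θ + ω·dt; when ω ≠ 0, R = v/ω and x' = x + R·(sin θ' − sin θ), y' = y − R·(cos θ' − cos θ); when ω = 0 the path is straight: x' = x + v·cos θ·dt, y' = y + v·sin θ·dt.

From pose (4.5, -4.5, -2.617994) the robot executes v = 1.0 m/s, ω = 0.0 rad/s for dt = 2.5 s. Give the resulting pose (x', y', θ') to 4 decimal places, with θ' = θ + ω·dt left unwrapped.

(2.3349, -5.7500, -2.6180)

θ' = -2.6180 + 0.0·2.5 = -2.6180
ω = 0 → straight: x' = 4.5 + 1.0·cos(-2.6180)·2.5 = 2.3349
y' = -4.5 + 1.0·sin(-2.6180)·2.5 = -5.7500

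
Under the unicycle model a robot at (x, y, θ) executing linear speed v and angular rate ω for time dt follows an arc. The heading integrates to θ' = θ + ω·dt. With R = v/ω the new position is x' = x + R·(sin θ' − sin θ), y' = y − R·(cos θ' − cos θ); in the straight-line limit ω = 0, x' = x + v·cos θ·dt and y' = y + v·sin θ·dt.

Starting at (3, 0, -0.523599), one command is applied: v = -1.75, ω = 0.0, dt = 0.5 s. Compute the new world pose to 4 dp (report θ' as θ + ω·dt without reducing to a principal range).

θ' = -0.5236 + 0.0·0.5 = -0.5236
ω = 0 → straight: x' = 3 + -1.75·cos(-0.5236)·0.5 = 2.2422
y' = 0 + -1.75·sin(-0.5236)·0.5 = 0.4375

(2.2422, 0.4375, -0.5236)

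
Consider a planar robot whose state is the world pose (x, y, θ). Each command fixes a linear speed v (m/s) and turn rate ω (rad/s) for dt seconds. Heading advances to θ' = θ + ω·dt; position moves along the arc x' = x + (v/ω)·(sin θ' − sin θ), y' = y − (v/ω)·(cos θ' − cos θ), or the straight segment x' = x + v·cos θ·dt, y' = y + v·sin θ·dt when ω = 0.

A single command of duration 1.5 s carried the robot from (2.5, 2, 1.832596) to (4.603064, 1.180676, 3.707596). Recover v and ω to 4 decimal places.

Δθ = 3.707596 − 1.832596 = 1.875000
ω = Δθ/dt = 1.875000/1.5 = 1.2500
R = Δx/(sin θ' − sin θ) = -1.4000
v = R·ω = -1.4000·1.2500 = -1.7500

v = -1.7500, ω = 1.2500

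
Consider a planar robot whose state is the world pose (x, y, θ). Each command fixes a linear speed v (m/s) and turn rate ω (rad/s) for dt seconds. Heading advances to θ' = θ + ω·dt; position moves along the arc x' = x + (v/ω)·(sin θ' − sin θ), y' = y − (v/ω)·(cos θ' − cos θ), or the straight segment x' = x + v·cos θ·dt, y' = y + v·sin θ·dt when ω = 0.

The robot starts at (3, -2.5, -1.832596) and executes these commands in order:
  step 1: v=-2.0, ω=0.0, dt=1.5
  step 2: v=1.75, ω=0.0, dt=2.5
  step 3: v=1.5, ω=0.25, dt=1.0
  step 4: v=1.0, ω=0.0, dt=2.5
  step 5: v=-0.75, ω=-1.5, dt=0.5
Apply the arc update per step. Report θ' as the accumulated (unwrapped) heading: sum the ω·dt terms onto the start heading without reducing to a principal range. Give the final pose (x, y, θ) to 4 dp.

(2.5488, -7.4709, -2.3326)

step 1: θ'=-1.8326 (straight) → pose (3.7765, 0.3978, -1.8326)
step 2: θ'=-1.8326 (straight) → pose (2.6441, -3.8281, -1.8326)
step 3: θ'=-1.5826 (R=6.0000) → pose (2.4401, -5.3103, -1.5826)
step 4: θ'=-1.5826 (straight) → pose (2.4106, -7.8101, -1.5826)
step 5: θ'=-2.3326 (R=0.5000) → pose (2.5488, -7.4709, -2.3326)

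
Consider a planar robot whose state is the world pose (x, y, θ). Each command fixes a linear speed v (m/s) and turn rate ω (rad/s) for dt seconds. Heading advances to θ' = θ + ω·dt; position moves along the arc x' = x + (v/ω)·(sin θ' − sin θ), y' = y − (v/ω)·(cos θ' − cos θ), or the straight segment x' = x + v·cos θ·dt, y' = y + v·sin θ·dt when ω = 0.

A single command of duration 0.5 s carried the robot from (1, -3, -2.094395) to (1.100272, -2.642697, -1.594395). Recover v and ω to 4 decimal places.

v = -0.7500, ω = 1.0000

Δθ = -1.594395 − -2.094395 = 0.500000
ω = Δθ/dt = 0.500000/0.5 = 1.0000
R = −Δy/(cos θ' − cos θ) = -0.7500
v = R·ω = -0.7500·1.0000 = -0.7500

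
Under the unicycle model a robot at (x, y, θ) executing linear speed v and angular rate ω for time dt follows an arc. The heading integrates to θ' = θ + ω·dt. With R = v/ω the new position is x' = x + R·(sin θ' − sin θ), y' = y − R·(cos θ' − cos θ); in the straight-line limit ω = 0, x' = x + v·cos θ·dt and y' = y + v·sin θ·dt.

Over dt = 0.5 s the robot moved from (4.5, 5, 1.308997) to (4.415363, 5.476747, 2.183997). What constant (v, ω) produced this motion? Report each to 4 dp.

Δθ = 2.183997 − 1.308997 = 0.875000
ω = Δθ/dt = 0.875000/0.5 = 1.7500
R = −Δy/(cos θ' − cos θ) = 0.5714
v = R·ω = 0.5714·1.7500 = 1.0000

v = 1.0000, ω = 1.7500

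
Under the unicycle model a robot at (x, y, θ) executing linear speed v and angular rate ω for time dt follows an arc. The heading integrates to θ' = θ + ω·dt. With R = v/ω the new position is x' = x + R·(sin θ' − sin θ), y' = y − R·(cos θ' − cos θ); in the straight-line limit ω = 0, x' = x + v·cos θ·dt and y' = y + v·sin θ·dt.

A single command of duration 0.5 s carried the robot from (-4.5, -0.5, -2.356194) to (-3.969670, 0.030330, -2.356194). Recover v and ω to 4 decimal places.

Δθ = -2.356194 − -2.356194 = 0.000000
ω = Δθ/dt = 0.000000/0.5 = 0.0000
ω = 0 → v = (Δx·cos θ + Δy·sin θ)/dt = -1.5000

v = -1.5000, ω = 0.0000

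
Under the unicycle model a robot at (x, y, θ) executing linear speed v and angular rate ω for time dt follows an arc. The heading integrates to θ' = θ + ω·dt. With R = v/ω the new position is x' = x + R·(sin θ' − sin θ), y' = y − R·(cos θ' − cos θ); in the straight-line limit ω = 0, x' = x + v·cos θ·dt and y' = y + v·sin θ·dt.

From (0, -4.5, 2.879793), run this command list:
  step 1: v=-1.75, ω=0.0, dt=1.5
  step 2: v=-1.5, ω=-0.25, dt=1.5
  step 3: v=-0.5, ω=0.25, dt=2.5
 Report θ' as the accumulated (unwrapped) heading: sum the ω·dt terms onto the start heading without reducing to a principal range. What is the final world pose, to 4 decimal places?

step 1: θ'=2.8798 (straight) → pose (2.5356, -5.1794, 2.8798)
step 2: θ'=2.5048 (R=6.0000) → pose (4.5504, -6.1509, 2.5048)
step 3: θ'=3.1298 (R=-2.0000) → pose (5.7160, -6.5428, 3.1298)

(5.7160, -6.5428, 3.1298)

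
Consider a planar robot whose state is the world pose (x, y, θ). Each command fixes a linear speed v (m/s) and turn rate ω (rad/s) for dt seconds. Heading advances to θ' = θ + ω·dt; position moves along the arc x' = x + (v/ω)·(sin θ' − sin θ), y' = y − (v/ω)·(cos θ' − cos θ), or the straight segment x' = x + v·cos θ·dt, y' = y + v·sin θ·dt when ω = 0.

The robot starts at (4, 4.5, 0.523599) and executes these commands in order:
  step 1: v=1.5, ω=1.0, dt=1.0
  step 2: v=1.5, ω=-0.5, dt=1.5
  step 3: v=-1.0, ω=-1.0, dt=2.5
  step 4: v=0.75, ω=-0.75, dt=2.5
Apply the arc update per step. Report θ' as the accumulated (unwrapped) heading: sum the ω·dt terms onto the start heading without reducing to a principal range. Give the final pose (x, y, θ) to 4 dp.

(2.5305, 7.8621, -3.6014)

step 1: θ'=1.5236 (R=1.5000) → pose (4.7483, 5.7283, 1.5236)
step 2: θ'=0.7736 (R=-3.0000) → pose (5.6488, 7.7329, 0.7736)
step 3: θ'=-1.7264 (R=1.0000) → pose (3.9622, 8.6033, -1.7264)
step 4: θ'=-3.6014 (R=-1.0000) → pose (2.5305, 7.8621, -3.6014)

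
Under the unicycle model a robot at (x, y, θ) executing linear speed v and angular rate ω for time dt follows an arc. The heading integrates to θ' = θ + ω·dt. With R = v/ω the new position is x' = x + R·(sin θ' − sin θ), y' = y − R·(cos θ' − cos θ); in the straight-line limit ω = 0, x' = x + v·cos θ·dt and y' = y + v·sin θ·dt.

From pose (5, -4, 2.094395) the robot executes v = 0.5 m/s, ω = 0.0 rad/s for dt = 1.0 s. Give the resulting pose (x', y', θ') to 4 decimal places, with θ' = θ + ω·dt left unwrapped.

(4.7500, -3.5670, 2.0944)

θ' = 2.0944 + 0.0·1.0 = 2.0944
ω = 0 → straight: x' = 5 + 0.5·cos(2.0944)·1.0 = 4.7500
y' = -4 + 0.5·sin(2.0944)·1.0 = -3.5670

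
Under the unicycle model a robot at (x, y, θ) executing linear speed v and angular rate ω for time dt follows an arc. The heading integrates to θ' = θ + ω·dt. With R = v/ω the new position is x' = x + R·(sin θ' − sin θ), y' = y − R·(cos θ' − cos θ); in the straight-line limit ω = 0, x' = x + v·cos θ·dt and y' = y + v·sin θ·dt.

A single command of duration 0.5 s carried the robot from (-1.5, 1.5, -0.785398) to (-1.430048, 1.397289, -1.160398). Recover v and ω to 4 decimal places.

v = 0.2500, ω = -0.7500

Δθ = -1.160398 − -0.785398 = -0.375000
ω = Δθ/dt = -0.375000/0.5 = -0.7500
R = −Δy/(cos θ' − cos θ) = -0.3333
v = R·ω = -0.3333·-0.7500 = 0.2500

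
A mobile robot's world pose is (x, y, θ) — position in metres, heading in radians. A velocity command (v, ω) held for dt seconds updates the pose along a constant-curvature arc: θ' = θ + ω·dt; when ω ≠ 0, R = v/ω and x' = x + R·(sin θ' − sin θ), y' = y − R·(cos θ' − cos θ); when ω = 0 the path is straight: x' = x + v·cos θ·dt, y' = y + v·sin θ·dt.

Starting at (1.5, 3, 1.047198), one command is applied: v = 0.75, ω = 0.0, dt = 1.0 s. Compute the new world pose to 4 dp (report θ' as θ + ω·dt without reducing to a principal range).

(1.8750, 3.6495, 1.0472)

θ' = 1.0472 + 0.0·1.0 = 1.0472
ω = 0 → straight: x' = 1.5 + 0.75·cos(1.0472)·1.0 = 1.8750
y' = 3 + 0.75·sin(1.0472)·1.0 = 3.6495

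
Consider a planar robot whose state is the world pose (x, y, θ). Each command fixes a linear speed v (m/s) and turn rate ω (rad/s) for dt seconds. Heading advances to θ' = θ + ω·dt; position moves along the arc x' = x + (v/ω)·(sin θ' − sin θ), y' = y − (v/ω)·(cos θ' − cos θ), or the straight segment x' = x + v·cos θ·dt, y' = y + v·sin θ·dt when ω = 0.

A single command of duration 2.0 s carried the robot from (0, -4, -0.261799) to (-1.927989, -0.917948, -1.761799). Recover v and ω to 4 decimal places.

Δθ = -1.761799 − -0.261799 = -1.500000
ω = Δθ/dt = -1.500000/2.0 = -0.7500
R = −Δy/(cos θ' − cos θ) = 2.6667
v = R·ω = 2.6667·-0.7500 = -2.0000

v = -2.0000, ω = -0.7500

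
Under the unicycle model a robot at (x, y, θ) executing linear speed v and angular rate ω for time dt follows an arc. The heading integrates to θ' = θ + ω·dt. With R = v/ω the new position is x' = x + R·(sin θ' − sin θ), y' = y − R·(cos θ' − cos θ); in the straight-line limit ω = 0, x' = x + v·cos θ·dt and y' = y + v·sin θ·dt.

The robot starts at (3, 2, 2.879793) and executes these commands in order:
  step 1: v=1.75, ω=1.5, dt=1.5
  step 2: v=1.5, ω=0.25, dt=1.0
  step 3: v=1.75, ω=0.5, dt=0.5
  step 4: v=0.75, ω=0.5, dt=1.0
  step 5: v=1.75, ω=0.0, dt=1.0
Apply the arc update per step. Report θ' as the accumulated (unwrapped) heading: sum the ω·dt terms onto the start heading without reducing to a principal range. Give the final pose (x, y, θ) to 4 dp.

step 1: θ'=5.1298 (R=1.1667) → pose (1.6315, 0.4001, 5.1298)
step 2: θ'=5.3798 (R=6.0000) → pose (2.4038, -0.8812, 5.3798)
step 3: θ'=5.6298 (R=3.5000) → pose (3.0252, -1.4940, 5.6298)
step 4: θ'=6.1298 (R=1.5000) → pose (3.7079, -1.7853, 6.1298)
step 5: θ'=6.1298 (straight) → pose (5.4373, -2.0527, 6.1298)

(5.4373, -2.0527, 6.1298)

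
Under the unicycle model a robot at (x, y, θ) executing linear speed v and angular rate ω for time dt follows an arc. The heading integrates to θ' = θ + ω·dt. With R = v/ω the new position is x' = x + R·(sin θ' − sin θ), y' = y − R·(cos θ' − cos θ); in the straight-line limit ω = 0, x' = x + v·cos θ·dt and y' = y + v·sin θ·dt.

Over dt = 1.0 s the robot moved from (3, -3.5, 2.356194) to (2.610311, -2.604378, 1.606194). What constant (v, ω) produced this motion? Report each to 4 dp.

v = 1.0000, ω = -0.7500

Δθ = 1.606194 − 2.356194 = -0.750000
ω = Δθ/dt = -0.750000/1.0 = -0.7500
R = −Δy/(cos θ' − cos θ) = -1.3333
v = R·ω = -1.3333·-0.7500 = 1.0000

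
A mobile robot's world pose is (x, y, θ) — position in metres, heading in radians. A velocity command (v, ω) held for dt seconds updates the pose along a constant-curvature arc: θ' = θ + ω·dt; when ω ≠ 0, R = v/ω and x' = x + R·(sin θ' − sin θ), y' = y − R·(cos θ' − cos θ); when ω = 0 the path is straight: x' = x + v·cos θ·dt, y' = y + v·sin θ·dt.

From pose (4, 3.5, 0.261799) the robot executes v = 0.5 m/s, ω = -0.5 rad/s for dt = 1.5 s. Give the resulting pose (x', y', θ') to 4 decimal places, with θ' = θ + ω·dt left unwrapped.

(4.7279, 3.4173, -0.4882)

θ' = 0.2618 + -0.5·1.5 = -0.4882
R = v/ω = 0.5/-0.5 = -1.0000
x' = 4 + -1.0000·(sin -0.4882 − sin 0.2618) = 4.7279
y' = 3.5 − -1.0000·(cos -0.4882 − cos 0.2618) = 3.4173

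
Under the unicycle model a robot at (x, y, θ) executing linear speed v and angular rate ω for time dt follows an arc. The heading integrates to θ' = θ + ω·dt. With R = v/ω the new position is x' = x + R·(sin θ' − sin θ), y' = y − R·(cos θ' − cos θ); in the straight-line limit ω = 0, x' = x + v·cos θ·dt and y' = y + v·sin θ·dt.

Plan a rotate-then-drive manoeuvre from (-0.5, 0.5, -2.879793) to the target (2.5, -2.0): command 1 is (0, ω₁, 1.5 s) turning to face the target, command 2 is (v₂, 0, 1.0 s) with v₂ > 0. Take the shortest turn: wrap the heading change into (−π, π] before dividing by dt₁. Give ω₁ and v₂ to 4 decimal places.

heading to target = atan2(-2−0.5, 2.5−-0.5) = -0.6947
Δθ = wrap(-0.6947 − -2.8798) = 2.1851; ω₁ = Δθ/dt₁ = 1.4567
distance = √((2.5−-0.5)² + (-2−0.5)²) = 3.9051; v₂ = distance/dt₂ = 3.9051

ω₁ = 1.4567, v₂ = 3.9051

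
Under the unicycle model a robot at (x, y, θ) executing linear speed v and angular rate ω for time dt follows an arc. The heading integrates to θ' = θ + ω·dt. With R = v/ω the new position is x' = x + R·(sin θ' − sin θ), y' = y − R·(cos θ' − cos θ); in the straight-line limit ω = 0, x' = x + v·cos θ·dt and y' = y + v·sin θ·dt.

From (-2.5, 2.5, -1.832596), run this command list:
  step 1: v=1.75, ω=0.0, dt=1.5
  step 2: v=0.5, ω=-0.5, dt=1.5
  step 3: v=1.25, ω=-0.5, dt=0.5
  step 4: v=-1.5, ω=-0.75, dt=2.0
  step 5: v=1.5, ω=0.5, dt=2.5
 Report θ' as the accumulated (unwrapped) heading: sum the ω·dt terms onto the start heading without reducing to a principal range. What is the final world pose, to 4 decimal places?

step 1: θ'=-1.8326 (straight) → pose (-3.1794, -0.0356, -1.8326)
step 2: θ'=-2.5826 (R=-1.0000) → pose (-3.6150, -0.6245, -2.5826)
step 3: θ'=-2.8326 (R=-2.5000) → pose (-4.1806, -0.8867, -2.8326)
step 4: θ'=-4.3326 (R=2.0000) → pose (-1.7149, -2.0505, -4.3326)
step 5: θ'=-3.0826 (R=3.0000) → pose (-4.6780, -0.1679, -3.0826)

(-4.6780, -0.1679, -3.0826)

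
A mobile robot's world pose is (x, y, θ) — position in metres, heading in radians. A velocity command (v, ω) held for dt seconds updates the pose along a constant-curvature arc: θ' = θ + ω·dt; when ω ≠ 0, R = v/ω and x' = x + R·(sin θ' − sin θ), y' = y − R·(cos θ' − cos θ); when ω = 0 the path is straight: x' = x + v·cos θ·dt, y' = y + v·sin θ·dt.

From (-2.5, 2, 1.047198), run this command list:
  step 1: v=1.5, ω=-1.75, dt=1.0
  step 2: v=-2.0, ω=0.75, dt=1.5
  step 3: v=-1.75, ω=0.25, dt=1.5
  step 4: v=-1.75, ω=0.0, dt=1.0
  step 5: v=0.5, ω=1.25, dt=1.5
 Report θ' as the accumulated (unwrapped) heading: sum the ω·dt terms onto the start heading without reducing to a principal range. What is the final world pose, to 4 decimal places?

(-7.4874, 0.5131, 2.6722)

step 1: θ'=-0.7028 (R=-0.8571) → pose (-1.2037, 2.2255, -0.7028)
step 2: θ'=0.4222 (R=-2.6667) → pose (-4.0200, 2.6232, 0.4222)
step 3: θ'=0.7972 (R=-7.0000) → pose (-6.1594, 1.1289, 0.7972)
step 4: θ'=0.7972 (straight) → pose (-7.3822, -0.1231, 0.7972)
step 5: θ'=2.6722 (R=0.4000) → pose (-7.4874, 0.5131, 2.6722)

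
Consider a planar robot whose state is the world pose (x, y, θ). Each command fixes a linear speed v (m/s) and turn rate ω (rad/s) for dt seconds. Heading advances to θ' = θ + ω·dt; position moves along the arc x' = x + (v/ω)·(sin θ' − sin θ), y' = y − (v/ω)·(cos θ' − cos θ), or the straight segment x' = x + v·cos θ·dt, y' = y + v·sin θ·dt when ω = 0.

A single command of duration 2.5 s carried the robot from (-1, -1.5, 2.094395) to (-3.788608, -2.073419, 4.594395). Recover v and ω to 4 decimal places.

v = 1.5000, ω = 1.0000

Δθ = 4.594395 − 2.094395 = 2.500000
ω = Δθ/dt = 2.500000/2.5 = 1.0000
R = Δx/(sin θ' − sin θ) = 1.5000
v = R·ω = 1.5000·1.0000 = 1.5000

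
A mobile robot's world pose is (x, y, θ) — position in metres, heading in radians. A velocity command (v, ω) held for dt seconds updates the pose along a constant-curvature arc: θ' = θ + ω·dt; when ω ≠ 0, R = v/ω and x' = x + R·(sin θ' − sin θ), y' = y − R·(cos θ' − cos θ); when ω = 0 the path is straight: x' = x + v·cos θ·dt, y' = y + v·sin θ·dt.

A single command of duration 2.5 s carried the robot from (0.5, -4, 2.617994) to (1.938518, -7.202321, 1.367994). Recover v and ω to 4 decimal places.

v = -1.5000, ω = -0.5000

Δθ = 1.367994 − 2.617994 = -1.250000
ω = Δθ/dt = -1.250000/2.5 = -0.5000
R = −Δy/(cos θ' − cos θ) = 3.0000
v = R·ω = 3.0000·-0.5000 = -1.5000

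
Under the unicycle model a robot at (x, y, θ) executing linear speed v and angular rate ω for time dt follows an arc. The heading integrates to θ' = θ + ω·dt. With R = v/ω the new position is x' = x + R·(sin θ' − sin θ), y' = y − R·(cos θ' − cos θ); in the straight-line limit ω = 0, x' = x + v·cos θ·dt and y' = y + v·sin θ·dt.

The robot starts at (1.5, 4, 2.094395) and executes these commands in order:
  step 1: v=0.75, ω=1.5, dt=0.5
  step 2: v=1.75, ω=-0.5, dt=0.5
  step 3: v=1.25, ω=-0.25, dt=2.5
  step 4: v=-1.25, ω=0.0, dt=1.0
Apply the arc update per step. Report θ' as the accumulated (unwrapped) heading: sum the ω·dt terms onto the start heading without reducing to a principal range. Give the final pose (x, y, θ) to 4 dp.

step 1: θ'=2.8444 (R=0.5000) → pose (1.2134, 4.2281, 2.8444)
step 2: θ'=2.5944 (R=-3.5000) → pose (0.4173, 4.5857, 2.5944)
step 3: θ'=1.9694 (R=-5.0000) → pose (-1.5892, 6.9150, 1.9694)
step 4: θ'=1.9694 (straight) → pose (-1.1041, 5.7630, 1.9694)

(-1.1041, 5.7630, 1.9694)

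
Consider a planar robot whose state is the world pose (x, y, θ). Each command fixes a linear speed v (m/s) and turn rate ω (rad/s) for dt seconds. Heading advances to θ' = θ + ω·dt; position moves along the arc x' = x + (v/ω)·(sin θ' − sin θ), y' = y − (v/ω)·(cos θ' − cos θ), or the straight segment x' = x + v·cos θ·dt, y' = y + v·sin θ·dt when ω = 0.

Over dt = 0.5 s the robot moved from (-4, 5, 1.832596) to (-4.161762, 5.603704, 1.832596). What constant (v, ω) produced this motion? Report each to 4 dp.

Δθ = 1.832596 − 1.832596 = 0.000000
ω = Δθ/dt = 0.000000/0.5 = 0.0000
ω = 0 → v = (Δx·cos θ + Δy·sin θ)/dt = 1.2500

v = 1.2500, ω = 0.0000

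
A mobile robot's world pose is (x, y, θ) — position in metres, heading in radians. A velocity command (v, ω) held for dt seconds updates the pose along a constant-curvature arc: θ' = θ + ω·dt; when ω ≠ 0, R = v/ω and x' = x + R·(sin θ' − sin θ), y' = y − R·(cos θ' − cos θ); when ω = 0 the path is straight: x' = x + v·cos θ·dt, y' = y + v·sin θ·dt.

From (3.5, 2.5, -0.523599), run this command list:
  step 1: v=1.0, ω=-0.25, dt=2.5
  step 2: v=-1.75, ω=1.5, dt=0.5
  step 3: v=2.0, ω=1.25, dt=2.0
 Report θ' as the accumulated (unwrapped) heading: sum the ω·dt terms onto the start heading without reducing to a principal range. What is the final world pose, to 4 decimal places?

(6.5384, 3.5564, 2.1014)

step 1: θ'=-1.1486 (R=-4.0000) → pose (5.1488, 0.6750, -1.1486)
step 2: θ'=-0.3986 (R=-1.1667) → pose (4.5374, 1.2721, -0.3986)
step 3: θ'=2.1014 (R=1.6000) → pose (6.5384, 3.5564, 2.1014)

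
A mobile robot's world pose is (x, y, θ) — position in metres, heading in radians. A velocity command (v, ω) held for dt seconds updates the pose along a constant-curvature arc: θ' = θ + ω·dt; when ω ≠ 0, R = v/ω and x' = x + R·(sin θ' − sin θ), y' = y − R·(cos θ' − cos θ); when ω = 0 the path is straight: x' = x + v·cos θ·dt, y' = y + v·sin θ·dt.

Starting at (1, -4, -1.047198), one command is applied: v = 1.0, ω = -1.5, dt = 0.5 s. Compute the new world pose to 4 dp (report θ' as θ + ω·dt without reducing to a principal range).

θ' = -1.0472 + -1.5·0.5 = -1.7972
R = v/ω = 1.0/-1.5 = -0.6667
x' = 1 + -0.6667·(sin -1.7972 − sin -1.0472) = 1.0723
y' = -4 − -0.6667·(cos -1.7972 − cos -1.0472) = -4.4830

(1.0723, -4.4830, -1.7972)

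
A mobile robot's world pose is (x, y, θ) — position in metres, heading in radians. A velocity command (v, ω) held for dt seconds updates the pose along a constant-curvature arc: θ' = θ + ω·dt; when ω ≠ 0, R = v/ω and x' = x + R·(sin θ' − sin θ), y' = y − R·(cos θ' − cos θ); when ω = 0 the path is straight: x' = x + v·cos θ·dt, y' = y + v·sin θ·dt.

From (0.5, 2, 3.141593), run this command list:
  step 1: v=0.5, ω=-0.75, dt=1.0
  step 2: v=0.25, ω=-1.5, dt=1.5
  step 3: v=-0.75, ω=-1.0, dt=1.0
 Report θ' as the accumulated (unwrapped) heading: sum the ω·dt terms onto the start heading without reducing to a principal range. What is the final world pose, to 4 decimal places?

step 1: θ'=2.3916 (R=-0.6667) → pose (0.0456, 2.1789, 2.3916)
step 2: θ'=0.1416 (R=-0.1667) → pose (0.1357, 2.4658, 0.1416)
step 3: θ'=-0.8584 (R=0.7500) → pose (-0.5378, 2.7181, -0.8584)

(-0.5378, 2.7181, -0.8584)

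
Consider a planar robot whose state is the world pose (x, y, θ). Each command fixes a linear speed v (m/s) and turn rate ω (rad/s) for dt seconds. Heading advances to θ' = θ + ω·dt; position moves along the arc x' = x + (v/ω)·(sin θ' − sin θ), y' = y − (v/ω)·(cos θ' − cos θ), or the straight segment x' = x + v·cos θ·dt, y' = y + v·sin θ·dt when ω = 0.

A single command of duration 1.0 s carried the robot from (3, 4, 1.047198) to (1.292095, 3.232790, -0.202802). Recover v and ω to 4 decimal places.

Δθ = -0.202802 − 1.047198 = -1.250000
ω = Δθ/dt = -1.250000/1.0 = -1.2500
R = Δx/(sin θ' − sin θ) = 1.6000
v = R·ω = 1.6000·-1.2500 = -2.0000

v = -2.0000, ω = -1.2500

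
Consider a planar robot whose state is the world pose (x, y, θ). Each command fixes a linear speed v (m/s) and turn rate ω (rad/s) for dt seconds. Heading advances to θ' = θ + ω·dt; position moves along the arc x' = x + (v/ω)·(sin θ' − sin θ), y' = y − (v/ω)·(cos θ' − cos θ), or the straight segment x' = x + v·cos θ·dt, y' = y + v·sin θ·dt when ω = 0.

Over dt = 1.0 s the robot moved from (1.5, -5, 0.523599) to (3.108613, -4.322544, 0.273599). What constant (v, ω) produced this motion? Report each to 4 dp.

v = 1.7500, ω = -0.2500

Δθ = 0.273599 − 0.523599 = -0.250000
ω = Δθ/dt = -0.250000/1.0 = -0.2500
R = Δx/(sin θ' − sin θ) = -7.0000
v = R·ω = -7.0000·-0.2500 = 1.7500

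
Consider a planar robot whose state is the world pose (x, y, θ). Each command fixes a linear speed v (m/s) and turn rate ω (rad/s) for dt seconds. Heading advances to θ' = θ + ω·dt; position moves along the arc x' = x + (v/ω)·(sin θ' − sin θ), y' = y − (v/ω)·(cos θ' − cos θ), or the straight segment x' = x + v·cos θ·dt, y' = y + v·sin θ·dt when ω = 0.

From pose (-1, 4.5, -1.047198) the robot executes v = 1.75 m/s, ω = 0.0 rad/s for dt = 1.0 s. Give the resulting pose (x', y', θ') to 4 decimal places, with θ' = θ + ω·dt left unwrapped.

θ' = -1.0472 + 0.0·1.0 = -1.0472
ω = 0 → straight: x' = -1 + 1.75·cos(-1.0472)·1.0 = -0.1250
y' = 4.5 + 1.75·sin(-1.0472)·1.0 = 2.9845

(-0.1250, 2.9845, -1.0472)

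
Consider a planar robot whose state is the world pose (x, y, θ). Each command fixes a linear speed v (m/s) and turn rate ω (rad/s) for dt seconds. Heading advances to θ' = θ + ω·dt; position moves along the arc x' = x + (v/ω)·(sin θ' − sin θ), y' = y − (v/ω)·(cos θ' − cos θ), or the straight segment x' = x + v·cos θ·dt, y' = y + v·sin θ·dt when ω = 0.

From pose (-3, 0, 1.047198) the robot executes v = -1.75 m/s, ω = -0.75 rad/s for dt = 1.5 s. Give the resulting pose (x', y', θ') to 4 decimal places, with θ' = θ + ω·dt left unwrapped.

θ' = 1.0472 + -0.75·1.5 = -0.0778
R = v/ω = -1.75/-0.75 = 2.3333
x' = -3 + 2.3333·(sin -0.0778 − sin 1.0472) = -5.2021
y' = 0 − 2.3333·(cos -0.0778 − cos 1.0472) = -1.1596

(-5.2021, -1.1596, -0.0778)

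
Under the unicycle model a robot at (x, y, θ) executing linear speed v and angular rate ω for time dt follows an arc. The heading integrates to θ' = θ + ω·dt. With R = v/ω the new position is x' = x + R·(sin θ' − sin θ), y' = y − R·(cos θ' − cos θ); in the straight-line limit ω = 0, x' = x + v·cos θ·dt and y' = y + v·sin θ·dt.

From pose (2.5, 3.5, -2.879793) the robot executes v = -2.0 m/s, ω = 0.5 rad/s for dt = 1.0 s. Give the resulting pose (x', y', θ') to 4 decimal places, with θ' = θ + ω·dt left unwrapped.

(4.2256, 4.4693, -2.3798)

θ' = -2.8798 + 0.5·1.0 = -2.3798
R = v/ω = -2.0/0.5 = -4.0000
x' = 2.5 + -4.0000·(sin -2.3798 − sin -2.8798) = 4.2256
y' = 3.5 − -4.0000·(cos -2.3798 − cos -2.8798) = 4.4693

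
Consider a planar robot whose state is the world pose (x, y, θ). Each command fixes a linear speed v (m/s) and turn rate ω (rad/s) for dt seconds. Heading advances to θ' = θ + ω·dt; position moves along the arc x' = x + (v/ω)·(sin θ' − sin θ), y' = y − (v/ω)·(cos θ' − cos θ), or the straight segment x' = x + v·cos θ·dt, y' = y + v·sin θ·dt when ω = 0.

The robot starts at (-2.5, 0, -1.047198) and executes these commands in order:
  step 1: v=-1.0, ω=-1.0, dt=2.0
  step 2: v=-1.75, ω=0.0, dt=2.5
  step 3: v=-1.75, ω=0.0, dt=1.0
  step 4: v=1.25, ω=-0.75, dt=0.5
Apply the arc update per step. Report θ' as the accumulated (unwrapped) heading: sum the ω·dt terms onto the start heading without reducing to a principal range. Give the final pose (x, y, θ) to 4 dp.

step 1: θ'=-3.0472 (R=1.0000) → pose (-1.7282, 1.4955, -3.0472)
step 2: θ'=-3.0472 (straight) → pose (2.6273, 1.9079, -3.0472)
step 3: θ'=-3.0472 (straight) → pose (4.3695, 2.0729, -3.0472)
step 4: θ'=-3.4222 (R=-1.6667) → pose (3.7509, 2.1306, -3.4222)

(3.7509, 2.1306, -3.4222)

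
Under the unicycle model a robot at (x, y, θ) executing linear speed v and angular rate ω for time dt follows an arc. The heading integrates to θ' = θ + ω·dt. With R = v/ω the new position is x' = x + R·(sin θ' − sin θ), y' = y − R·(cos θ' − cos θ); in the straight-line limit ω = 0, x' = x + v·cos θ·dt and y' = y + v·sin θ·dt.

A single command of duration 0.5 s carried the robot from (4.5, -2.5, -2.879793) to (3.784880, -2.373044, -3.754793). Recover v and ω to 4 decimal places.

v = 1.5000, ω = -1.7500

Δθ = -3.754793 − -2.879793 = -0.875000
ω = Δθ/dt = -0.875000/0.5 = -1.7500
R = Δx/(sin θ' − sin θ) = -0.8571
v = R·ω = -0.8571·-1.7500 = 1.5000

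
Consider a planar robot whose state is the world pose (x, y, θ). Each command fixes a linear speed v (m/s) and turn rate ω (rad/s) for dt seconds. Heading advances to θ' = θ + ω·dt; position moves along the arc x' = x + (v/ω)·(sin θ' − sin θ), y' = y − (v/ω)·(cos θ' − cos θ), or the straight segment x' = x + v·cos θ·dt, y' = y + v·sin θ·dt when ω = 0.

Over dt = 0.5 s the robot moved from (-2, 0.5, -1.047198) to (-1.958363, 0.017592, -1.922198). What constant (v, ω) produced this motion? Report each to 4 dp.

Δθ = -1.922198 − -1.047198 = -0.875000
ω = Δθ/dt = -0.875000/0.5 = -1.7500
R = −Δy/(cos θ' − cos θ) = -0.5714
v = R·ω = -0.5714·-1.7500 = 1.0000

v = 1.0000, ω = -1.7500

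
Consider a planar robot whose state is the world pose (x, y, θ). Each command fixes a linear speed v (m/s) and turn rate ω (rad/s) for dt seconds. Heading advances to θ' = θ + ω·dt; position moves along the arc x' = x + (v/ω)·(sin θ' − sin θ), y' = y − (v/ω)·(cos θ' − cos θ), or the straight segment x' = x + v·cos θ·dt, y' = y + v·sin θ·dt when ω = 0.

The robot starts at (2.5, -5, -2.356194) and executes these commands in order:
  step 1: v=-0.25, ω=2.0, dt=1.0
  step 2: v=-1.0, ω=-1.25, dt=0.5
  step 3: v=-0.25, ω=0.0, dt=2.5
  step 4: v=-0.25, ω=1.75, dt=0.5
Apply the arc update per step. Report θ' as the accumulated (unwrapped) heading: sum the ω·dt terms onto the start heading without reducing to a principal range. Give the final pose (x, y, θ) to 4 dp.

(1.6181, -3.9074, -0.1062)

step 1: θ'=-0.3562 (R=-0.1250) → pose (2.4552, -4.7945, -0.3562)
step 2: θ'=-0.9812 (R=0.8000) → pose (2.0692, -4.4895, -0.9812)
step 3: θ'=-0.9812 (straight) → pose (1.7217, -3.9700, -0.9812)
step 4: θ'=-0.1062 (R=-0.1429) → pose (1.6181, -3.9074, -0.1062)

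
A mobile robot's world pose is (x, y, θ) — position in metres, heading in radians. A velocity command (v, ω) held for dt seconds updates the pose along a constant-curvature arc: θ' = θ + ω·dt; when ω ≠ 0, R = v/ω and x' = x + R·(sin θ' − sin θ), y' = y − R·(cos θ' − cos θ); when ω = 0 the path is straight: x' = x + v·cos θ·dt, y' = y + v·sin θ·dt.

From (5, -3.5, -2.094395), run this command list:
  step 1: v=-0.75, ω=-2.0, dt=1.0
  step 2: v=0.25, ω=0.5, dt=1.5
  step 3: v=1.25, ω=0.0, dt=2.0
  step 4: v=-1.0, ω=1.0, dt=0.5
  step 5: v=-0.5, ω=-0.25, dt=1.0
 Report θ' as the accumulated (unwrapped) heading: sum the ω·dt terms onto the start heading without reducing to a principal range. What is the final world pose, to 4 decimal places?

step 1: θ'=-4.0944 (R=0.3750) → pose (5.6304, -3.4702, -4.0944)
step 2: θ'=-3.3444 (R=0.5000) → pose (5.3236, -3.2702, -3.3444)
step 3: θ'=-3.3444 (straight) → pose (2.8748, -2.7666, -3.3444)
step 4: θ'=-2.8444 (R=-1.0000) → pose (3.3691, -2.7433, -2.8444)
step 5: θ'=-3.0944 (R=2.0000) → pose (3.8604, -2.6578, -3.0944)

(3.8604, -2.6578, -3.0944)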